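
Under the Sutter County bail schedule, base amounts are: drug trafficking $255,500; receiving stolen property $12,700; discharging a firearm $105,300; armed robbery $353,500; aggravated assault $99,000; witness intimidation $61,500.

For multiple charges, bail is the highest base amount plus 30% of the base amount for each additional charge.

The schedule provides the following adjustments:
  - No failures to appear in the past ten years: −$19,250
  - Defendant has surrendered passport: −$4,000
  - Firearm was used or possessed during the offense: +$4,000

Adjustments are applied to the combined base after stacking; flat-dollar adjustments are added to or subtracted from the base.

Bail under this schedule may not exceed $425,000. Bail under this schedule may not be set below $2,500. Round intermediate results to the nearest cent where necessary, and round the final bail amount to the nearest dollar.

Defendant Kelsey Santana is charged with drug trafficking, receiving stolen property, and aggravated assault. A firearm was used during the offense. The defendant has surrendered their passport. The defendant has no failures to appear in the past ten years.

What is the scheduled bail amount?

Base amounts from the schedule: drug trafficking $255,500; receiving stolen property $12,700; aggravated assault $99,000.
Stacking rule: highest base plus 30% of each additional charge. Highest is drug trafficking at $255,500. Additional: $12,700 × 30% = $3,810; $99,000 × 30% = $29,700. Combined base = $255,500 + $33,510 = $289,010.
No failures to appear in the past ten years (−$19,250 flat): $289,010 − $19,250 = $269,760.
Defendant has surrendered passport (−$4,000 flat): $269,760 − $4,000 = $265,760.
Firearm was used or possessed during the offense (+$4,000 flat): $265,760 + $4,000 = $269,760.
$269,760 is within the $425,000 maximum.
$269,760 is at or above the $2,500 minimum.

$269,760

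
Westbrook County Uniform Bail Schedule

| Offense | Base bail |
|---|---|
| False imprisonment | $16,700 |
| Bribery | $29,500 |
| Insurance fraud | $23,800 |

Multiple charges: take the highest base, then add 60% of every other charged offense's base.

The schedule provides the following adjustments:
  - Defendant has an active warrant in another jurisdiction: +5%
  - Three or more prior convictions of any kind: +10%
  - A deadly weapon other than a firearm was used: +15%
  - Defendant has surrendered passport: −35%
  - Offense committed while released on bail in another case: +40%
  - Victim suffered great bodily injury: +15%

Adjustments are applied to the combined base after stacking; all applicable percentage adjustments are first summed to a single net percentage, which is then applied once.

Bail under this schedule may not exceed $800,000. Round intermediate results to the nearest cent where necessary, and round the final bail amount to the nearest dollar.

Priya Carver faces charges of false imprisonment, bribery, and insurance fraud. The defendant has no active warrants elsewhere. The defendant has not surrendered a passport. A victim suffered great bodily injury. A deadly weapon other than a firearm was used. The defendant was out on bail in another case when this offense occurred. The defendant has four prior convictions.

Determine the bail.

$96,840

Base amounts from the schedule: false imprisonment $16,700; bribery $29,500; insurance fraud $23,800.
Stacking rule: highest base plus 60% of each additional charge. Highest is bribery at $29,500. Additional: $16,700 × 60% = $10,020; $23,800 × 60% = $14,280. Combined base = $29,500 + $24,300 = $53,800.
Net percentage adjustment: +10% +15% +40% +15% = +80%. $53,800 × 1.8 = $96,840.
$96,840 is within the $800,000 maximum.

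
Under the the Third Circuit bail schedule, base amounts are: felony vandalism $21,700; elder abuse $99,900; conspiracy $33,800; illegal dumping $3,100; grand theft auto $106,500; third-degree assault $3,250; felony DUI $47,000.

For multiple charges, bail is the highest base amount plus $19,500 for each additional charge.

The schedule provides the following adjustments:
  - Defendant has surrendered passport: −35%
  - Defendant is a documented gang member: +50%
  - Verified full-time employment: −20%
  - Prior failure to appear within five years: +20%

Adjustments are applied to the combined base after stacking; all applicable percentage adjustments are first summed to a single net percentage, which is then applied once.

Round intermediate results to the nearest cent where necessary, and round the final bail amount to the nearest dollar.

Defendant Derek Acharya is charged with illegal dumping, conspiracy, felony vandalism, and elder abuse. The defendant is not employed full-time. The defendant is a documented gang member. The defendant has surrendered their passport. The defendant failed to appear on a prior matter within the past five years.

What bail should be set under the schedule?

Base amounts from the schedule: illegal dumping $3,100; conspiracy $33,800; felony vandalism $21,700; elder abuse $99,900.
Stacking rule: highest base plus $19,500 per additional charge. Highest is elder abuse at $99,900; 3 additional charges → +$58,500. Combined base = $158,400.
Net percentage adjustment: −35% +50% +20% = +35%. $158,400 × 1.35 = $213,840.

$213,840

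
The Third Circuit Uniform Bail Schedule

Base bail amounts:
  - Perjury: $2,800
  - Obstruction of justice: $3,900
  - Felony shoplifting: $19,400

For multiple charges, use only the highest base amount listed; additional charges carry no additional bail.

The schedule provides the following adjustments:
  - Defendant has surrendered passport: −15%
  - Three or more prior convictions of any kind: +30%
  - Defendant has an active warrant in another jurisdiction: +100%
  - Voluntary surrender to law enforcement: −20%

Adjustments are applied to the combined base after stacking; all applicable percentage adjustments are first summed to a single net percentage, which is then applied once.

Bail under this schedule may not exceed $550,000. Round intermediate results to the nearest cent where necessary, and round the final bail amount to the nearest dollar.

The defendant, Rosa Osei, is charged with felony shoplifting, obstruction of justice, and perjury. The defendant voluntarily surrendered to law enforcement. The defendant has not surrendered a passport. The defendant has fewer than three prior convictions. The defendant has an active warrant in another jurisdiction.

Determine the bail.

Base amounts from the schedule: felony shoplifting $19,400; obstruction of justice $3,900; perjury $2,800.
Stacking rule: use the highest base only. Highest is felony shoplifting at $19,400. Combined base = $19,400.
Net percentage adjustment: +100% −20% = +80%. $19,400 × 1.8 = $34,920.
$34,920 is within the $550,000 maximum.

$34,920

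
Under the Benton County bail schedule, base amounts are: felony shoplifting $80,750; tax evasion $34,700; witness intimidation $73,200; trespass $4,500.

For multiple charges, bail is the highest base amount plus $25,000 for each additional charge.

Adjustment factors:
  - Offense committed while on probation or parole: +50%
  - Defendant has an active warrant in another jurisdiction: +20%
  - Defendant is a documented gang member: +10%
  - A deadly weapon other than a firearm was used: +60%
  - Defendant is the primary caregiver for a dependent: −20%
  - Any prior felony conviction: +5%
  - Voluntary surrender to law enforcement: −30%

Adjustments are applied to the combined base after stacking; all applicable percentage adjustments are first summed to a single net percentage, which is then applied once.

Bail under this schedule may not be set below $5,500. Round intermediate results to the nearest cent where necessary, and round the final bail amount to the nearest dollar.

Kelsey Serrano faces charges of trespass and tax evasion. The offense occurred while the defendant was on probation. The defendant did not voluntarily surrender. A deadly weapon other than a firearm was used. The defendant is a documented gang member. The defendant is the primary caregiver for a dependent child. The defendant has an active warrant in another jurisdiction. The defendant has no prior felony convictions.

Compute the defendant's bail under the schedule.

Base amounts from the schedule: trespass $4,500; tax evasion $34,700.
Stacking rule: highest base plus $25,000 per additional charge. Highest is tax evasion at $34,700; 1 additional charge → +$25,000. Combined base = $59,700.
Net percentage adjustment: +50% +20% +10% +60% −20% = +120%. $59,700 × 2.2 = $131,340.
$131,340 is at or above the $5,500 minimum.

$131,340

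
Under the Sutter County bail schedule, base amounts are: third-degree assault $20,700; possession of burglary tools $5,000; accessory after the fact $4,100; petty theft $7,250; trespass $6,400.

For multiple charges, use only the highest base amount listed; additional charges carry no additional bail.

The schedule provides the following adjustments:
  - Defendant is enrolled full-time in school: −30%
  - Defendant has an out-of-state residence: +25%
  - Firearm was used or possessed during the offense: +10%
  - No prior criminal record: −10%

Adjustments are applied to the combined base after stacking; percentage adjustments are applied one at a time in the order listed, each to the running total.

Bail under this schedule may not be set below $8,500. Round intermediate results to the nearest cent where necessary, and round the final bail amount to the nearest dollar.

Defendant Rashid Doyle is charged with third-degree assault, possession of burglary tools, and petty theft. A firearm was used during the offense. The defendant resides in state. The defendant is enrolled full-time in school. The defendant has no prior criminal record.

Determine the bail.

$14,345

Base amounts from the schedule: third-degree assault $20,700; possession of burglary tools $5,000; petty theft $7,250.
Stacking rule: use the highest base only. Highest is third-degree assault at $20,700. Combined base = $20,700.
Defendant is enrolled full-time in school (−30%): $20,700 × 0.7 = $14,490.
Firearm was used or possessed during the offense (+10%): $14,490 × 1.1 = $15,939.
No prior criminal record (−10%): $15,939 × 0.9 = $14,345.10.
$14,345.10 is at or above the $8,500 minimum.
Rounded to the nearest dollar: $14,345.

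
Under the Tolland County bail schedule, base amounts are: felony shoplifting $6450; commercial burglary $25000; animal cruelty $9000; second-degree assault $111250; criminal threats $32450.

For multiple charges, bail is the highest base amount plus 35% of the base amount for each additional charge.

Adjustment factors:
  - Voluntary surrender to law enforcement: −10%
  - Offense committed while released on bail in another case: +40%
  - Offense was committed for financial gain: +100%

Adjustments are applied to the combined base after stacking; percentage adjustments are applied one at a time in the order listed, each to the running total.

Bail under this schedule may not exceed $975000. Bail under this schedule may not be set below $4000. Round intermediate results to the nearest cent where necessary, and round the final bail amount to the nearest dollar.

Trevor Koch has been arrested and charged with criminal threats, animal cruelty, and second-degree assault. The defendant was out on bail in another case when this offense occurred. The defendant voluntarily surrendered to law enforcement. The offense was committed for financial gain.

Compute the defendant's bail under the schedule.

Base amounts from the schedule: criminal threats $32450; animal cruelty $9000; second-degree assault $111250.
Stacking rule: highest base plus 35% of each additional charge. Highest is second-degree assault at $111250. Additional: $32450 × 35% = $11357.50; $9000 × 35% = $3150. Combined base = $111250 + $14507.50 = $125757.50.
Voluntary surrender to law enforcement (−10%): $125757.50 × 0.9 = $113181.75.
Offense committed while released on bail in another case (+40%): $113181.75 × 1.4 = $158454.45.
Offense was committed for financial gain (+100%): $158454.45 × 2 = $316908.90.
$316908.90 is within the $975000 maximum.
$316908.90 is at or above the $4000 minimum.
Rounded to the nearest dollar: $316909.

$316909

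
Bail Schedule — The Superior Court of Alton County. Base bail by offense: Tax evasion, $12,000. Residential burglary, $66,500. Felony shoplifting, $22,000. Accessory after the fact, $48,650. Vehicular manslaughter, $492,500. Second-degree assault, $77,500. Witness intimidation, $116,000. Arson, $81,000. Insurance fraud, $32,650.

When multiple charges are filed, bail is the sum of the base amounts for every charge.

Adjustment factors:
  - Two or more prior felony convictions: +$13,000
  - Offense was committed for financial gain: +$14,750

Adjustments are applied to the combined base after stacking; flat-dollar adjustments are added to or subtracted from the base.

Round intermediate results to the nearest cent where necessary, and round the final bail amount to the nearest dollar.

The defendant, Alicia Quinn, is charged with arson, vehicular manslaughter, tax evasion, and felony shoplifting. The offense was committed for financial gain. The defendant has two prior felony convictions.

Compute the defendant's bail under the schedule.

Base amounts from the schedule: arson $81,000; vehicular manslaughter $492,500; tax evasion $12,000; felony shoplifting $22,000.
Stacking rule: sum of all bases. $81,000 + $492,500 + $12,000 + $22,000 = $607,500.
Two or more prior felony convictions (+$13,000 flat): $607,500 + $13,000 = $620,500.
Offense was committed for financial gain (+$14,750 flat): $620,500 + $14,750 = $635,250.

$635,250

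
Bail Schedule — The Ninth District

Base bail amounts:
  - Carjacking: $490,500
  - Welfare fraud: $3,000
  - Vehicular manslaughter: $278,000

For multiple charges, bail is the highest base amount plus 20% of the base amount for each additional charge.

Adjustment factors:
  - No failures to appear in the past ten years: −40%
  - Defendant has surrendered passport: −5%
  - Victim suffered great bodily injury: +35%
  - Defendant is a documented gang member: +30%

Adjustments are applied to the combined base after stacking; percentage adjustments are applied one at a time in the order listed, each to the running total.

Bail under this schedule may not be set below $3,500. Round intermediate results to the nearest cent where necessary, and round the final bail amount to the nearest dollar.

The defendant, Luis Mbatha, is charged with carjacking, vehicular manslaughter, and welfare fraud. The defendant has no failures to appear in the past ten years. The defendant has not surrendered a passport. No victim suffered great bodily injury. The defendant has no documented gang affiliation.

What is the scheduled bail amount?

$328,020

Base amounts from the schedule: carjacking $490,500; vehicular manslaughter $278,000; welfare fraud $3,000.
Stacking rule: highest base plus 20% of each additional charge. Highest is carjacking at $490,500. Additional: $278,000 × 20% = $55,600; $3,000 × 20% = $600. Combined base = $490,500 + $56,200 = $546,700.
No failures to appear in the past ten years (−40%): $546,700 × 0.6 = $328,020.
$328,020 is at or above the $3,500 minimum.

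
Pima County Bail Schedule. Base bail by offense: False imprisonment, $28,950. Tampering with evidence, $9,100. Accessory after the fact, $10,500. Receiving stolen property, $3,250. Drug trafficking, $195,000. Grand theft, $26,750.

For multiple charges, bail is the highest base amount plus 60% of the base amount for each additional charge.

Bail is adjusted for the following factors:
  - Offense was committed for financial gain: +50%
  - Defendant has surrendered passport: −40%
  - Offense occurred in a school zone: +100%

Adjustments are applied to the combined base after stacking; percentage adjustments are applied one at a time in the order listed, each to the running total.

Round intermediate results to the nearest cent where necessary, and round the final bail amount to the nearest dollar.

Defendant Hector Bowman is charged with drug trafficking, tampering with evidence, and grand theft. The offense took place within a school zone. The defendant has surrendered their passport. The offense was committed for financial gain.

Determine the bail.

$389,718

Base amounts from the schedule: drug trafficking $195,000; tampering with evidence $9,100; grand theft $26,750.
Stacking rule: highest base plus 60% of each additional charge. Highest is drug trafficking at $195,000. Additional: $9,100 × 60% = $5,460; $26,750 × 60% = $16,050. Combined base = $195,000 + $21,510 = $216,510.
Offense was committed for financial gain (+50%): $216,510 × 1.5 = $324,765.
Defendant has surrendered passport (−40%): $324,765 × 0.6 = $194,859.
Offense occurred in a school zone (+100%): $194,859 × 2 = $389,718.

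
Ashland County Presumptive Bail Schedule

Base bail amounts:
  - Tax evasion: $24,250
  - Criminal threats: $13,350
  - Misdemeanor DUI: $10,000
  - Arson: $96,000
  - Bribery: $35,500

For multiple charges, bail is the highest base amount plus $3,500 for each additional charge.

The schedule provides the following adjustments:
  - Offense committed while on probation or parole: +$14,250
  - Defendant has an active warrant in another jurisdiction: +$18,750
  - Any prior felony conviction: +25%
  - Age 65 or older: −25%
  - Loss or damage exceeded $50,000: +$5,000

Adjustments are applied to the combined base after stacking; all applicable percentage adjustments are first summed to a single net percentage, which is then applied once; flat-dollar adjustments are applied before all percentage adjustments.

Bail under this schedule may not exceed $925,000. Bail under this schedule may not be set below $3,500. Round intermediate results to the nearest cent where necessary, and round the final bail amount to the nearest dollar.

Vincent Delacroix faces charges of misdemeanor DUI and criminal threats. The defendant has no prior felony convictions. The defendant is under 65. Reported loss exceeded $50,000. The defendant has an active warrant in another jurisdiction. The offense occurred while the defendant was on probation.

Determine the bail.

Base amounts from the schedule: misdemeanor DUI $10,000; criminal threats $13,350.
Stacking rule: highest base plus $3,500 per additional charge. Highest is criminal threats at $13,350; 1 additional charge → +$3,500. Combined base = $16,850.
Offense committed while on probation or parole (+$14,250 flat): $16,850 + $14,250 = $31,100.
Defendant has an active warrant in another jurisdiction (+$18,750 flat): $31,100 + $18,750 = $49,850.
Loss or damage exceeded $50,000 (+$5,000 flat): $49,850 + $5,000 = $54,850.
$54,850 is within the $925,000 maximum.
$54,850 is at or above the $3,500 minimum.

$54,850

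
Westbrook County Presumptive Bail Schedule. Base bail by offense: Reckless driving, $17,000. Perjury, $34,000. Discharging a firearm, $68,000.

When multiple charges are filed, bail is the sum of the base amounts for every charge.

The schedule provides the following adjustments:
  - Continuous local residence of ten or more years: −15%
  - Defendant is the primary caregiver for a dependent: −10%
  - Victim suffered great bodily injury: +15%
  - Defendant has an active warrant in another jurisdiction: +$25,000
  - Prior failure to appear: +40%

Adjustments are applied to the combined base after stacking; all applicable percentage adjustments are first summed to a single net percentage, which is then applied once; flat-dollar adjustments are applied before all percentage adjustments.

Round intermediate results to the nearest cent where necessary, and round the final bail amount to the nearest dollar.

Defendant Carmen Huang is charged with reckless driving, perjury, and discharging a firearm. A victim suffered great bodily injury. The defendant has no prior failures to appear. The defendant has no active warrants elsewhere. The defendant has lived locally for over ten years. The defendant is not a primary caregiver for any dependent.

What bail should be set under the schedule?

$119,000

Base amounts from the schedule: reckless driving $17,000; perjury $34,000; discharging a firearm $68,000.
Stacking rule: sum of all bases. $17,000 + $34,000 + $68,000 = $119,000.
Net percentage adjustment: −15% +15% = +0%. $119,000 × 1 = $119,000.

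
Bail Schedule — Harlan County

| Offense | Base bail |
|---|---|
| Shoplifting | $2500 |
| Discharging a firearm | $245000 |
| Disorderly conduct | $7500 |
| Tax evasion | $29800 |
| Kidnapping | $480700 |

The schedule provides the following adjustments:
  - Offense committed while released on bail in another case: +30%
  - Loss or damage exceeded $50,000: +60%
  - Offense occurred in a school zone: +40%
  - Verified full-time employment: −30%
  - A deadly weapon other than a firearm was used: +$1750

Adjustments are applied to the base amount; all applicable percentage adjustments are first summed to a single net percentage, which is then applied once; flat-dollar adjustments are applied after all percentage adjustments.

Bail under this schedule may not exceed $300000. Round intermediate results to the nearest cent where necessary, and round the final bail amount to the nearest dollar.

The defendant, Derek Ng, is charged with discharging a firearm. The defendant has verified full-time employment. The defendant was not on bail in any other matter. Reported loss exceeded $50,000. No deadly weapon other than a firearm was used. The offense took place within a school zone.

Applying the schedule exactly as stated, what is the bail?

$300000

Base amounts from the schedule: discharging a firearm $245000.
Single charge. Combined base = $245000.
Net percentage adjustment: +60% +40% −30% = +70%. $245000 × 1.7 = $416500.
Result $416500 exceeds the maximum of $300000; bail is capped at $300000.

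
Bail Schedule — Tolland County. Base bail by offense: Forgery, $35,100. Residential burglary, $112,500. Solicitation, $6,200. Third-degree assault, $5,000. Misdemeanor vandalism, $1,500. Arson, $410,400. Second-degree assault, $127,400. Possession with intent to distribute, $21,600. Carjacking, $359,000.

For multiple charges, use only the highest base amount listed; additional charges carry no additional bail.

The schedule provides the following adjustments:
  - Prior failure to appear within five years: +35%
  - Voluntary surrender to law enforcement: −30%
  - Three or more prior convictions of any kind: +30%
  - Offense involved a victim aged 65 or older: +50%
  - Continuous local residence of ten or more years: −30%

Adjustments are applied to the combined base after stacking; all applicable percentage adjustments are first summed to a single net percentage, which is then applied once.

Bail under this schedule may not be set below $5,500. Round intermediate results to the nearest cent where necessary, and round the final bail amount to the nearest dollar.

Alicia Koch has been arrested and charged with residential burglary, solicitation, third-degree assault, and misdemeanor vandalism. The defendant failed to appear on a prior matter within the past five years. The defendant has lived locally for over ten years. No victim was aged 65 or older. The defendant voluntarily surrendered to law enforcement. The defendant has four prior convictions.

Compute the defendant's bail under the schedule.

$118,125

Base amounts from the schedule: residential burglary $112,500; solicitation $6,200; third-degree assault $5,000; misdemeanor vandalism $1,500.
Stacking rule: use the highest base only. Highest is residential burglary at $112,500. Combined base = $112,500.
Net percentage adjustment: +35% −30% +30% −30% = +5%. $112,500 × 1.05 = $118,125.
$118,125 is at or above the $5,500 minimum.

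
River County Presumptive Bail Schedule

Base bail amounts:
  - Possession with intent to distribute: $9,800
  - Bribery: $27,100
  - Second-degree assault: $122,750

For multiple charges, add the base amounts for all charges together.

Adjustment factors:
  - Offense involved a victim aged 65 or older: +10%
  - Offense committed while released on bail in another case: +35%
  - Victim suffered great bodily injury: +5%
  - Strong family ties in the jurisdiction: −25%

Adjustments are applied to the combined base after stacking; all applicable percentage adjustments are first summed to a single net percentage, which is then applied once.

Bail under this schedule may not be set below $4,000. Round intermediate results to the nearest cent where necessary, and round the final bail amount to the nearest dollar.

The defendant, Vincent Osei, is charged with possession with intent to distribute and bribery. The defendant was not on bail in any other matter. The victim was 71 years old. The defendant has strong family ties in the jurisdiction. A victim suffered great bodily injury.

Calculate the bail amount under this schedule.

$33,210

Base amounts from the schedule: possession with intent to distribute $9,800; bribery $27,100.
Stacking rule: sum of all bases. $9,800 + $27,100 = $36,900.
Net percentage adjustment: +10% +5% −25% = −10%. $36,900 × 0.9 = $33,210.
$33,210 is at or above the $4,000 minimum.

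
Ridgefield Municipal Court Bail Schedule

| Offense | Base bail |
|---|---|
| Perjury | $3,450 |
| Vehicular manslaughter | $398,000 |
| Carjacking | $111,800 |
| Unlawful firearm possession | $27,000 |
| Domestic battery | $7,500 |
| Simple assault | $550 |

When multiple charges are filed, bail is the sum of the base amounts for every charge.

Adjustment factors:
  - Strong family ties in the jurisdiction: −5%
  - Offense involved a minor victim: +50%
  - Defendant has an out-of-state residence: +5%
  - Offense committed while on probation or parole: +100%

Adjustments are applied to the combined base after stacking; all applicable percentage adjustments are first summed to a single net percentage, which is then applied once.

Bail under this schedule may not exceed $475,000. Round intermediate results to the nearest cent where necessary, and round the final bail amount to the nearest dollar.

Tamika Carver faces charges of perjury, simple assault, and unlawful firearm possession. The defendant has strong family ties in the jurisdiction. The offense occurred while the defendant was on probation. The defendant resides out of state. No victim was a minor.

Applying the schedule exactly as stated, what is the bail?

Base amounts from the schedule: perjury $3,450; simple assault $550; unlawful firearm possession $27,000.
Stacking rule: sum of all bases. $3,450 + $550 + $27,000 = $31,000.
Net percentage adjustment: −5% +5% +100% = +100%. $31,000 × 2 = $62,000.
$62,000 is within the $475,000 maximum.

$62,000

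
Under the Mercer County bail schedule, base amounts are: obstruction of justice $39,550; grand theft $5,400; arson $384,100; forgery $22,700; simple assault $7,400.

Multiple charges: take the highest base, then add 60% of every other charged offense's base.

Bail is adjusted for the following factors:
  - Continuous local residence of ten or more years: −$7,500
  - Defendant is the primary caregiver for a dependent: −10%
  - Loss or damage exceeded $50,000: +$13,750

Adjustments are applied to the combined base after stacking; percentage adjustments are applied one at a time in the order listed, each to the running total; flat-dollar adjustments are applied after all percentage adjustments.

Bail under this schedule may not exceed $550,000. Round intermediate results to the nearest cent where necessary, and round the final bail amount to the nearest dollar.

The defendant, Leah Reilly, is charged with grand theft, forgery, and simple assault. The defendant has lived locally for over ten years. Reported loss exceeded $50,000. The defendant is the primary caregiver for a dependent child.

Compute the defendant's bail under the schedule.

Base amounts from the schedule: grand theft $5,400; forgery $22,700; simple assault $7,400.
Stacking rule: highest base plus 60% of each additional charge. Highest is forgery at $22,700. Additional: $5,400 × 60% = $3,240; $7,400 × 60% = $4,440. Combined base = $22,700 + $7,680 = $30,380.
Defendant is the primary caregiver for a dependent (−10%): $30,380 × 0.9 = $27,342.
Continuous local residence of ten or more years (−$7,500 flat): $27,342 − $7,500 = $19,842.
Loss or damage exceeded $50,000 (+$13,750 flat): $19,842 + $13,750 = $33,592.
$33,592 is within the $550,000 maximum.

$33,592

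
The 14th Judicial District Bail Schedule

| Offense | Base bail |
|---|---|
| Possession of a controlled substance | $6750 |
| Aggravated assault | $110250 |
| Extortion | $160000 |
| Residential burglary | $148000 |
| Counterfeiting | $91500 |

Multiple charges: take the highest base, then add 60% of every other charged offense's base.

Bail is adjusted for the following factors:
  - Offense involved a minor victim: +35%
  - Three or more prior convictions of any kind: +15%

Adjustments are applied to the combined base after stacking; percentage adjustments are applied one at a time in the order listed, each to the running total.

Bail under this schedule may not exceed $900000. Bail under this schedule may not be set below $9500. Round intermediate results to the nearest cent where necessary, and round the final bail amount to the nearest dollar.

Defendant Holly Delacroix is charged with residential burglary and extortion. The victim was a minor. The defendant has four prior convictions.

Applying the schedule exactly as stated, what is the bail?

Base amounts from the schedule: residential burglary $148000; extortion $160000.
Stacking rule: highest base plus 60% of each additional charge. Highest is extortion at $160000. Additional: $148000 × 60% = $88800. Combined base = $160000 + $88800 = $248800.
Offense involved a minor victim (+35%): $248800 × 1.35 = $335880.
Three or more prior convictions of any kind (+15%): $335880 × 1.15 = $386262.
$386262 is within the $900000 maximum.
$386262 is at or above the $9500 minimum.

$386262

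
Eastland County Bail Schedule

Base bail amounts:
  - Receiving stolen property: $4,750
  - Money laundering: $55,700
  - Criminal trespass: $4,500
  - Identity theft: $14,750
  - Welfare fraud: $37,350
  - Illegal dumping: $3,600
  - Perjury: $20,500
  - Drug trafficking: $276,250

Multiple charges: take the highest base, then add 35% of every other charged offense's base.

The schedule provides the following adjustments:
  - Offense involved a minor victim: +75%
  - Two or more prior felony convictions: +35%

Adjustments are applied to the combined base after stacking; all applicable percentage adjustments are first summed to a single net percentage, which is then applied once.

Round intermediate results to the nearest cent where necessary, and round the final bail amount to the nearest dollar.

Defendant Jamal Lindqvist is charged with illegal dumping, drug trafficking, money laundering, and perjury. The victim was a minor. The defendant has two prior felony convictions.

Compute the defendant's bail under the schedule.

Base amounts from the schedule: illegal dumping $3,600; drug trafficking $276,250; money laundering $55,700; perjury $20,500.
Stacking rule: highest base plus 35% of each additional charge. Highest is drug trafficking at $276,250. Additional: $3,600 × 35% = $1,260; $55,700 × 35% = $19,495; $20,500 × 35% = $7,175. Combined base = $276,250 + $27,930 = $304,180.
Net percentage adjustment: +75% +35% = +110%. $304,180 × 2.1 = $638,778.

$638,778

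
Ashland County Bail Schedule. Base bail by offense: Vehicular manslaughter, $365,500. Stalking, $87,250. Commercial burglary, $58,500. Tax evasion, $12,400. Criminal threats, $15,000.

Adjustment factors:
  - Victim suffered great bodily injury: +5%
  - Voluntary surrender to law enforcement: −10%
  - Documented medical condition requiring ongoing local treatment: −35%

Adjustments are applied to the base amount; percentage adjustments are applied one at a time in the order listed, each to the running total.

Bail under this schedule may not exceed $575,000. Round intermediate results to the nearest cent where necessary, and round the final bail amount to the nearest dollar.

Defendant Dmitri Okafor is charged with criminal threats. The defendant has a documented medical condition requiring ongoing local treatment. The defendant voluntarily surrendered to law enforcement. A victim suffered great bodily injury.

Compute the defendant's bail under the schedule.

$9,214

Base amounts from the schedule: criminal threats $15,000.
Single charge. Combined base = $15,000.
Victim suffered great bodily injury (+5%): $15,000 × 1.05 = $15,750.
Voluntary surrender to law enforcement (−10%): $15,750 × 0.9 = $14,175.
Documented medical condition requiring ongoing local treatment (−35%): $14,175 × 0.65 = $9,213.75.
$9,213.75 is within the $575,000 maximum.
Rounded to the nearest dollar: $9,214.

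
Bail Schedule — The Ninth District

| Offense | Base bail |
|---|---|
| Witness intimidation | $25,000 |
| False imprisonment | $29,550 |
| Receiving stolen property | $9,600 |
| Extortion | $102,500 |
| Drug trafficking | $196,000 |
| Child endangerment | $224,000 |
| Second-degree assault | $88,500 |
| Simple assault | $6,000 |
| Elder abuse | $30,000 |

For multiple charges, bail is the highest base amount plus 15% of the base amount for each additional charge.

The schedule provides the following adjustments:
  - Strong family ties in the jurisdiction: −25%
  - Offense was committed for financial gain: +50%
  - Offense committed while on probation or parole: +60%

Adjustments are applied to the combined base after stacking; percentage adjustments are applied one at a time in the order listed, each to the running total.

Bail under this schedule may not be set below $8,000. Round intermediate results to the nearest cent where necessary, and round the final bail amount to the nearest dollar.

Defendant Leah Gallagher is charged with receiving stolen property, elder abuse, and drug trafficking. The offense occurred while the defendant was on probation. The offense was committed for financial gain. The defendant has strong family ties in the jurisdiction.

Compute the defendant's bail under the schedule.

$363,492

Base amounts from the schedule: receiving stolen property $9,600; elder abuse $30,000; drug trafficking $196,000.
Stacking rule: highest base plus 15% of each additional charge. Highest is drug trafficking at $196,000. Additional: $9,600 × 15% = $1,440; $30,000 × 15% = $4,500. Combined base = $196,000 + $5,940 = $201,940.
Strong family ties in the jurisdiction (−25%): $201,940 × 0.75 = $151,455.
Offense was committed for financial gain (+50%): $151,455 × 1.5 = $227,182.50.
Offense committed while on probation or parole (+60%): $227,182.50 × 1.6 = $363,492.
$363,492 is at or above the $8,000 minimum.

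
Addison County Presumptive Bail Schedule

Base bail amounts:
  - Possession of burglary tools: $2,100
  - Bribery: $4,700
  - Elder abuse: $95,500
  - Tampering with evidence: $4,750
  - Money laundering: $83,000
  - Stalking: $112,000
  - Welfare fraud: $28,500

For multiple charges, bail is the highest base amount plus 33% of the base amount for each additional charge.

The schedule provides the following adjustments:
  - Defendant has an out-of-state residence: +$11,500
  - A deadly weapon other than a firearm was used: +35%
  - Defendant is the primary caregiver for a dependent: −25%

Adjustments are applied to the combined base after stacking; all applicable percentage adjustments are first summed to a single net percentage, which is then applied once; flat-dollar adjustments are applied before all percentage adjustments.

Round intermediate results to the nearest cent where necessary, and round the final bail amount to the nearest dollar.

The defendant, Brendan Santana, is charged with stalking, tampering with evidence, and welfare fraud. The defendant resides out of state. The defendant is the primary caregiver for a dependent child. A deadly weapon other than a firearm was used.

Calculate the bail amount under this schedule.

Base amounts from the schedule: stalking $112,000; tampering with evidence $4,750; welfare fraud $28,500.
Stacking rule: highest base plus 33% of each additional charge. Highest is stalking at $112,000. Additional: $4,750 × 33% = $1,567.50; $28,500 × 33% = $9,405. Combined base = $112,000 + $10,972.50 = $122,972.50.
Defendant has an out-of-state residence (+$11,500 flat): $122,972.50 + $11,500 = $134,472.50.
Net percentage adjustment: +35% −25% = +10%. $134,472.50 × 1.1 = $147,919.75.
Rounded to the nearest dollar: $147,920.

$147,920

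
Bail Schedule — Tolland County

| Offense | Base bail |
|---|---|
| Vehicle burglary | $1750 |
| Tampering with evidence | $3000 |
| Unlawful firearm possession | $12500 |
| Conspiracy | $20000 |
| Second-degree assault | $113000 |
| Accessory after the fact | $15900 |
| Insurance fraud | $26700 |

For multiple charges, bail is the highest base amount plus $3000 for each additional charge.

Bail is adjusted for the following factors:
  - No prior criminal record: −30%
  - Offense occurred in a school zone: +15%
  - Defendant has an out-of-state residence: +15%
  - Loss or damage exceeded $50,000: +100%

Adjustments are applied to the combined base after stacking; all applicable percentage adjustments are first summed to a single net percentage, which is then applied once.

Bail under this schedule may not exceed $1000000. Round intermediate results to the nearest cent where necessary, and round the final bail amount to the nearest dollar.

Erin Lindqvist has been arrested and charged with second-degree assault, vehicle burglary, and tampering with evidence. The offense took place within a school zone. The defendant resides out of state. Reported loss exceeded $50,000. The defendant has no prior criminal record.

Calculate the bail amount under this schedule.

Base amounts from the schedule: second-degree assault $113000; vehicle burglary $1750; tampering with evidence $3000.
Stacking rule: highest base plus $3000 per additional charge. Highest is second-degree assault at $113000; 2 additional charges → +$6000. Combined base = $119000.
Net percentage adjustment: −30% +15% +15% +100% = +100%. $119000 × 2 = $238000.
$238000 is within the $1000000 maximum.

$238000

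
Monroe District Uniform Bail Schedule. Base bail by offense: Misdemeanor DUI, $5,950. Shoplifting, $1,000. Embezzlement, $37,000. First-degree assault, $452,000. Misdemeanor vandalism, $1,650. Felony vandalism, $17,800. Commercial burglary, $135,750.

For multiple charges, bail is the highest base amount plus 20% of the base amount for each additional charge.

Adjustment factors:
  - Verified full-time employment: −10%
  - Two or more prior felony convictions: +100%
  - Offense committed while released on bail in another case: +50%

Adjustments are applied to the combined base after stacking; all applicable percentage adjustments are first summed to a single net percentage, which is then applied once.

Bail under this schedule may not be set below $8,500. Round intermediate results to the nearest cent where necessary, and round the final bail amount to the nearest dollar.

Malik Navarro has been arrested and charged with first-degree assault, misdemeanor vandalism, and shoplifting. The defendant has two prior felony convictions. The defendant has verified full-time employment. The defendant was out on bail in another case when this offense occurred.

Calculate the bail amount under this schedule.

Base amounts from the schedule: first-degree assault $452,000; misdemeanor vandalism $1,650; shoplifting $1,000.
Stacking rule: highest base plus 20% of each additional charge. Highest is first-degree assault at $452,000. Additional: $1,650 × 20% = $330; $1,000 × 20% = $200. Combined base = $452,000 + $530 = $452,530.
Net percentage adjustment: −10% +100% +50% = +140%. $452,530 × 2.4 = $1,086,072.
$1,086,072 is at or above the $8,500 minimum.

$1,086,072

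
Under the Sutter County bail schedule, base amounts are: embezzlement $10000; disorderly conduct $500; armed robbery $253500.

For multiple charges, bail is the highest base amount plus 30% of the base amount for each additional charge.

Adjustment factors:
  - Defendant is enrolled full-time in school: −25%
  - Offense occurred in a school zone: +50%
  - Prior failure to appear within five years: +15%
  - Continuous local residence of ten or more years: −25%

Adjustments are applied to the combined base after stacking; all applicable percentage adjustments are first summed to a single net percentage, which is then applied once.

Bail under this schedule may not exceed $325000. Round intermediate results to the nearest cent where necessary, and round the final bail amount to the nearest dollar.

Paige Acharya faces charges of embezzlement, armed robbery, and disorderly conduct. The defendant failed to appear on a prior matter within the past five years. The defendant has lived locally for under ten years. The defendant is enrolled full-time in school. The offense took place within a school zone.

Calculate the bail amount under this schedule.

Base amounts from the schedule: embezzlement $10000; armed robbery $253500; disorderly conduct $500.
Stacking rule: highest base plus 30% of each additional charge. Highest is armed robbery at $253500. Additional: $10000 × 30% = $3000; $500 × 30% = $150. Combined base = $253500 + $3150 = $256650.
Net percentage adjustment: −25% +50% +15% = +40%. $256650 × 1.4 = $359310.
Result $359310 exceeds the maximum of $325000; bail is capped at $325000.

$325000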